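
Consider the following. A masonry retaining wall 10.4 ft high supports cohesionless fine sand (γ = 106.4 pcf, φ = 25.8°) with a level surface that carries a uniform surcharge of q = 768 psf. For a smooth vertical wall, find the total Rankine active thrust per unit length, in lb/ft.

5410 lb/ft

K_a = tan²(45° − φ/2) = 0.3935.
Soil triangle: ½ K_a γ H² = 0.5×0.3935×106.4×10.4² = 2264 lb/ft.
Surcharge rectangle: K_a q H = 0.3935×768×10.4 = 3143 lb/ft.
Total = 2264 + 3143 = 5407 lb/ft.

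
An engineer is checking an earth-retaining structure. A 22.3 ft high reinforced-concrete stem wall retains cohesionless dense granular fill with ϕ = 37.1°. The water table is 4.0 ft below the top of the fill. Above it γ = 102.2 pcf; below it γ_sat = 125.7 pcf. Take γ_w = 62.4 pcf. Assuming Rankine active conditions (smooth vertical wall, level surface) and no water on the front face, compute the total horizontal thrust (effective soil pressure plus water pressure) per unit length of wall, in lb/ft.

K_a = tan²(45° − φ/2) = 0.2475.
γ' = 125.7 − 62.4 = 63.30 pcf. Depth below WT = 18.3 ft.
σ'_h at WT = K_a γ d_w = 101.2 psf; at base = 101.2 + K_a γ' × 18.3 = 387.9 psf.
P₁ (0–4.0 ft) = ½×101.2×4.0 = 202.4. P₂ (4.0–22.3 ft) = ½(101.2+387.9)×18.3 = 4475.
P_w = ½ γ_w h₂² = 0.5×62.4×18.3² = 10450. Total = 202.4+4475+10450 = 15130 lb/ft.

15100 lb/ft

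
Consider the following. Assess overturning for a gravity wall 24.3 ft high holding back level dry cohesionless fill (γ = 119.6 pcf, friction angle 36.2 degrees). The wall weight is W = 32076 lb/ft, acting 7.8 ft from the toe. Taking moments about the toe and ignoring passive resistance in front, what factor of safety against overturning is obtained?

3.40

K_a = tan²(45° − 36.2°/2) = 0.2574.
P_a = ½K_aγH² = 0.5×0.2574×119.6×24.3² = 9089 lb/ft, acting at H/3 = 8.100 ft above the base.
Overturning moment M_o = P_a × H/3 = 9089 × 8.100 = 73620.
Resisting moment M_r = W × 7.8 = 32076 × 7.8 = 250200.
FS_overturning = M_r/M_o = 250200/73620 = 3.399.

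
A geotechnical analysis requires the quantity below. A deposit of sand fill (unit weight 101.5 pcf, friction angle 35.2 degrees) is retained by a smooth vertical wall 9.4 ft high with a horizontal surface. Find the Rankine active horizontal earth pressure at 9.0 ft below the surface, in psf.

K_a = (1 − sin φ)/(1 + sin φ) = 0.2687.
σ_h = K_a γ z = 0.2687 × 101.5 × 9.0 = 245.4 psf.

245 psf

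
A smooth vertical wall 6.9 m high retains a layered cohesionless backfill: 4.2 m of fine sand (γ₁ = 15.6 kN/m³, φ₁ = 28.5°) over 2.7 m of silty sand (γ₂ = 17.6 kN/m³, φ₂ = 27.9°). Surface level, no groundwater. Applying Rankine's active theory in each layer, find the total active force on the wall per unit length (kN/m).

136 kN/m

K_a1 = tan²(45°−28.5°/2) = 0.3540; K_a2 = tan²(45°−27.9°/2) = 0.3625.
Layer 1: σ at base = K_a1 γ₁ h₁ = 23.19 kPa; P₁ = ½×23.19×4.2 = 48.70.
Layer 2: σ_v at top = γ₁h₁ = 65.52; σ_h top = K_a2×65.52 = 23.75; σ_h base = K_a2×(65.52+17.6×2.7) = 40.97.
P₂ = ½(23.75+40.97)×2.7 = 87.37. Total P_a = 48.70+87.37 = 136.1 kN/m.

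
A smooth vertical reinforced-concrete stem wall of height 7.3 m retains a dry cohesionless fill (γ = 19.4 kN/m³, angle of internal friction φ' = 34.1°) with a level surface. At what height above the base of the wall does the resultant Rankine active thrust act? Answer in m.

2.43 m

K_a = 0.2815.
The pressure distribution is triangular, so the resultant acts at H/3 above the base = 7.3/3 = 2.433 m.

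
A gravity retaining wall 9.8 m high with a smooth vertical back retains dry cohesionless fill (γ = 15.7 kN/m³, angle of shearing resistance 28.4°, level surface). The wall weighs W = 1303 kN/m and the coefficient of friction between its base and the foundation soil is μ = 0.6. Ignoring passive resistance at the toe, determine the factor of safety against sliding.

2.92

K_a = tan²(45° − 28.4°/2) = 0.3554.
P_a = ½K_aγH² = 0.5×0.3554×15.7×9.8² = 267.9 kN/m, acting at H/3 = 3.267 m above the base.
FS_sliding = μW / P_a = 0.6×1303 / 267.9 = 2.918.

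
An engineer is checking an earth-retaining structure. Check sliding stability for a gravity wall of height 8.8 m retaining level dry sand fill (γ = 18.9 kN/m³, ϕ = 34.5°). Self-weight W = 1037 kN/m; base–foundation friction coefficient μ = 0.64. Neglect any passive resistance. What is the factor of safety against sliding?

3.28

K_a = tan²(45° − 34.5°/2) = 0.2768.
P_a = ½K_aγH² = 0.5×0.2768×18.9×8.8² = 202.6 kN/m, acting at H/3 = 2.933 m above the base.
FS_sliding = μW / P_a = 0.64×1037 / 202.6 = 3.276.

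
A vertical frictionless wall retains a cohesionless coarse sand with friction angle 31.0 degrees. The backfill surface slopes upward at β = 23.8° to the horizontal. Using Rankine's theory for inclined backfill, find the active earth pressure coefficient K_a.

0.441

K_a = cos β · (cos β − √(cos²β − cos²φ)) / (cos β + √(cos²β − cos²φ)).
cos β = 0.9150, cos φ = 0.8572, √(cos²β − cos²φ) = 0.3200.
K_a = 0.9150 × (0.9150 − 0.3200)/(0.9150 + 0.3200) = 0.4408.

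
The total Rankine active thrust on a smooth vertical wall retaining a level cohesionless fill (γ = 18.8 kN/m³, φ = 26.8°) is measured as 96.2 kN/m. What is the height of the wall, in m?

5.20 m

K_a = 0.3785. P_a = ½ K_a γ H² ⇒ H = √(2P_a/(K_a γ)).
H = √(2×96.2/(0.3785×18.8)) = 5.200 m.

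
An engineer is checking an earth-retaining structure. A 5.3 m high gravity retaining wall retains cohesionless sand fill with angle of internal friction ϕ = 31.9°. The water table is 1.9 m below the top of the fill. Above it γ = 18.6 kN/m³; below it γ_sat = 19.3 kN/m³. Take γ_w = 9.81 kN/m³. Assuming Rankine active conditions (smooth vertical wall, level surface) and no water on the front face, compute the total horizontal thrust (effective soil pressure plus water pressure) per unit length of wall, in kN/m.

K_a = tan²(45° − φ/2) = 0.3085.
γ' = 19.3 − 9.81 = 9.490 kN/m³. Depth below WT = 3.4 m.
σ'_h at WT = K_a γ d_w = 10.90 kPa; at base = 10.90 + K_a γ' × 3.4 = 20.86 kPa.
P₁ (0–1.9 m) = ½×10.90×1.9 = 10.36. P₂ (1.9–5.3 m) = ½(10.90+20.86)×3.4 = 53.99.
P_w = ½ γ_w h₂² = 0.5×9.81×3.4² = 56.70. Total = 10.36+53.99+56.70 = 121.1 kN/m.

121 kN/m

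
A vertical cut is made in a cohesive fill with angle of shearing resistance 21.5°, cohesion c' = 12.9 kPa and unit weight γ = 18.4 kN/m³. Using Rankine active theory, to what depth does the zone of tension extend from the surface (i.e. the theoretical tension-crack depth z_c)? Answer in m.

2.06 m

K_a = tan²(45° − 21.5°/2) = 0.4636; √K_a = 0.6809.
The active pressure is zero where K_a γ z = 2c√K_a, so z_c = 2c/(γ√K_a) = 2×12.9/(18.4×0.6809) = 2.059 m.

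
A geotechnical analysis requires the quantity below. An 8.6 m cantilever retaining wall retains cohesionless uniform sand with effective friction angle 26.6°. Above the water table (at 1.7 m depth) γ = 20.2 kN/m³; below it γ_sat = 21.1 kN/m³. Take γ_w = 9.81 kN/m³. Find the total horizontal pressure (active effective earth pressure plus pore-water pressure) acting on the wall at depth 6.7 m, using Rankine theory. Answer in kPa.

K_a = (1 − sin φ)/(1 + sin φ) = 0.3814.
γ' = 21.1 − 9.81 = 11.29 kN/m³.
Effective vertical stress at 6.7 m: σ'_v = 20.2×1.7 + 11.29×5.00 = 90.79 kPa.
σ'_h = K_a σ'_v = 0.3814 × 90.79 = 34.63 kPa; u = γ_w × 5.00 = 49.05 kPa.
Total σ_h = 34.63 + 49.05 = 83.68 kPa.

83.7 kPa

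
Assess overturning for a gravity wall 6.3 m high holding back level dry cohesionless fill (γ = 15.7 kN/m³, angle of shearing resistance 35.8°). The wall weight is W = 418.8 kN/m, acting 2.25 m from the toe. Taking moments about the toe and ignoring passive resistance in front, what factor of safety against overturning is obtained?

K_a = tan²(45° − 35.8°/2) = 0.2619.
P_a = ½K_aγH² = 0.5×0.2619×15.7×6.3² = 81.59 kN/m, acting at H/3 = 2.100 m above the base.
Overturning moment M_o = P_a × H/3 = 81.59 × 2.100 = 171.3.
Resisting moment M_r = W × 2.25 = 418.8 × 2.25 = 942.3.
FS_overturning = M_r/M_o = 942.3/171.3 = 5.500.

5.50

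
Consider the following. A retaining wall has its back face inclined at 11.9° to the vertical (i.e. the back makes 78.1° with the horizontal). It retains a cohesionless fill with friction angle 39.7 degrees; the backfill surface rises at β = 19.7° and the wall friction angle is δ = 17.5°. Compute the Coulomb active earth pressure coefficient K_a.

0.377

K_a = sin²(α+φ) / [sin²α · sin(α−δ) · (1 + √{sin(φ+δ)sin(φ−β) / (sin(α−δ)sin(α+β))})²].
With α = 78.1°, φ = 39.7°, δ = 17.5°, β = 19.7°: K_a = 0.3771.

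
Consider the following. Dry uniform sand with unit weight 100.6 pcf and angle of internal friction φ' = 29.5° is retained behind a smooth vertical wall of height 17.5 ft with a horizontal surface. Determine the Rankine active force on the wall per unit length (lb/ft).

K_a = tan²(45° − φ/2) = 0.3401.
P_a = ½ K_a γ H² = 0.5 × 0.3401 × 100.6 × 17.5² = 5239 lb/ft.

5240 lb/ft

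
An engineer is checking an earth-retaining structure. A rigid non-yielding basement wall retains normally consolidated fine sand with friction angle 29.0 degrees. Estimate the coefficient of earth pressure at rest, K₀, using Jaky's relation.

0.515

K₀ = 1 − sin φ' = 1 − sin 29.0° = 0.5152.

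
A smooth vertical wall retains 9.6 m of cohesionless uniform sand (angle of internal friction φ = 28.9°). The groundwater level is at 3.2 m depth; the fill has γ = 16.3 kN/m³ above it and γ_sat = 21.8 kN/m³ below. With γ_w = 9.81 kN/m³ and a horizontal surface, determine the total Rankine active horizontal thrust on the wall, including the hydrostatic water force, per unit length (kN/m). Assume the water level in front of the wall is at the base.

432 kN/m

K_a = tan²(45° − φ/2) = 0.3484.
γ' = 21.8 − 9.81 = 11.99 kN/m³. Depth below WT = 6.4 m.
σ'_h at WT = K_a γ d_w = 18.17 kPa; at base = 18.17 + K_a γ' × 6.4 = 44.90 kPa.
P₁ (0–3.2 m) = ½×18.17×3.2 = 29.07. P₂ (3.2–9.6 m) = ½(18.17+44.90)×6.4 = 201.8.
P_w = ½ γ_w h₂² = 0.5×9.81×6.4² = 200.9. Total = 29.07+201.8+200.9 = 431.8 kN/m.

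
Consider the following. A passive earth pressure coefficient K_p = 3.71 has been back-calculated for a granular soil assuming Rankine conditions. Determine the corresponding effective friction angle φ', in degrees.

35.1°

K_p = (1+sin φ)/(1−sin φ) ⇒ sin φ = (K_p − 1)/(K_p + 1) = 0.5754.
φ = arcsin(0.5754) = 35.13°.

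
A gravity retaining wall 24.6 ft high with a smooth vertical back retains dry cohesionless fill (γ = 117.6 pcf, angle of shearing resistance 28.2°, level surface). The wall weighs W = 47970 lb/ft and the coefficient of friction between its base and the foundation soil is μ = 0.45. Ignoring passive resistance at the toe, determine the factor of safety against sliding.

1.69

K_a = tan²(45° − 28.2°/2) = 0.3582.
P_a = ½K_aγH² = 0.5×0.3582×117.6×24.6² = 12750 lb/ft, acting at H/3 = 8.200 ft above the base.
FS_sliding = μW / P_a = 0.45×47970 / 12750 = 1.694.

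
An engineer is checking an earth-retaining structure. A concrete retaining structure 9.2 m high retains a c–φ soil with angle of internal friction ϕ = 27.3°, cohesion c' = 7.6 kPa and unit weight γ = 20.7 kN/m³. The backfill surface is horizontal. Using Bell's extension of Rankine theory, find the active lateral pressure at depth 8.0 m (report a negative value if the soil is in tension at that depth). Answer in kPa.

52.2 kPa

K_a = (1 − sin φ)/(1 + sin φ) = 0.3711.
σ_a = K_a γ z − 2c√K_a = 0.3711×20.7×8.0 − 2×7.6×0.6092 = 52.20 kPa.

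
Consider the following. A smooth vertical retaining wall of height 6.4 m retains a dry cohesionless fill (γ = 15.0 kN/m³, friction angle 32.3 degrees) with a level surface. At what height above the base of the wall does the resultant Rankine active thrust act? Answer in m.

K_a = 0.3035.
The pressure distribution is triangular, so the resultant acts at H/3 above the base = 6.4/3 = 2.133 m.

2.13 m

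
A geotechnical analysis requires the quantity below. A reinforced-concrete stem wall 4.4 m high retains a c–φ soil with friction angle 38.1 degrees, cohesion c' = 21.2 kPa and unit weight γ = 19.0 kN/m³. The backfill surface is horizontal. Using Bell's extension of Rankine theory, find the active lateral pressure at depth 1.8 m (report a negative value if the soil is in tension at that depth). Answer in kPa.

K_a = (1 − sin φ)/(1 + sin φ) = 0.2368.
σ_a = K_a γ z − 2c√K_a = 0.2368×19.0×1.8 − 2×21.2×0.4867 = -12.53 kPa.

-12.5 kPa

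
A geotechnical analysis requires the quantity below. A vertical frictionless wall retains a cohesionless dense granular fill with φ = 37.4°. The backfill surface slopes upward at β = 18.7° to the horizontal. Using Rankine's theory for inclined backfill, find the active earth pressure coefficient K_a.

0.279

K_a = cos β · (cos β − √(cos²β − cos²φ)) / (cos β + √(cos²β − cos²φ)).
cos β = 0.9472, cos φ = 0.7944, √(cos²β − cos²φ) = 0.5159.
K_a = 0.9472 × (0.9472 − 0.5159)/(0.9472 + 0.5159) = 0.2793.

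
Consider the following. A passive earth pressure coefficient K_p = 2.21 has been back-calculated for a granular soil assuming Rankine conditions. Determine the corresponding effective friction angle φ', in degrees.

K_p = (1+sin φ)/(1−sin φ) ⇒ sin φ = (K_p − 1)/(K_p + 1) = 0.3769.
φ = arcsin(0.3769) = 22.14°.

22.1°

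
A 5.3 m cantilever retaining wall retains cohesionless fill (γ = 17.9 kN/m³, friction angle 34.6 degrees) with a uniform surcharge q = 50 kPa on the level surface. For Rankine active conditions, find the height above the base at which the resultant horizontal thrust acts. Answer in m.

K_a = 0.2756.
Triangular part P₁ = ½K_aγH² = 69.30 at H/3 = 1.767 m; rectangular part P₂ = K_a q H = 73.04 at H/2 = 2.650 m.
ȳ = (P₁·1.767 + P₂·2.650)/(P₁+P₂) = 2.220 m.

2.22 m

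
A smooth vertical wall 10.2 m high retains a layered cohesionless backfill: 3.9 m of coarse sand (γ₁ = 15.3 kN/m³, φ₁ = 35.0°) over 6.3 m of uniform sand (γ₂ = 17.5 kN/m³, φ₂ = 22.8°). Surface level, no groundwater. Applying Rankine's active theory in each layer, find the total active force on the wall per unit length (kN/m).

351 kN/m

K_a1 = tan²(45°−35.0°/2) = 0.2710; K_a2 = tan²(45°−22.8°/2) = 0.4414.
Layer 1: σ at base = K_a1 γ₁ h₁ = 16.17 kPa; P₁ = ½×16.17×3.9 = 31.53.
Layer 2: σ_v at top = γ₁h₁ = 59.67; σ_h top = K_a2×59.67 = 26.34; σ_h base = K_a2×(59.67+17.5×6.3) = 75.01.
P₂ = ½(26.34+75.01)×6.3 = 319.2. Total P_a = 31.53+319.2 = 350.8 kN/m.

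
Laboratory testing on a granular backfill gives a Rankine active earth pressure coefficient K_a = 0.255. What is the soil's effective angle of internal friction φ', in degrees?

K_a = tan²(45° − φ/2) ⇒ 45° − φ/2 = arctan(√0.255) = 26.79°.
φ = 2(45° − 26.79°) = 36.41°.

36.4°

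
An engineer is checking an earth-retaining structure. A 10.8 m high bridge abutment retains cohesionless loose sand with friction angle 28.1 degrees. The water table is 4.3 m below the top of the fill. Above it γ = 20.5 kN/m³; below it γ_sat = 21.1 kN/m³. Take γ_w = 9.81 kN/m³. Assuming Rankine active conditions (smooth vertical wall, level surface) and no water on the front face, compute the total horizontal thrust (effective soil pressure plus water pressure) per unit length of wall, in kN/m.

567 kN/m

K_a = tan²(45° − φ/2) = 0.3596.
γ' = 21.1 − 9.81 = 11.29 kN/m³. Depth below WT = 6.5 m.
σ'_h at WT = K_a γ d_w = 31.70 kPa; at base = 31.70 + K_a γ' × 6.5 = 58.09 kPa.
P₁ (0–4.3 m) = ½×31.70×4.3 = 68.15. P₂ (4.3–10.8 m) = ½(31.70+58.09)×6.5 = 291.8.
P_w = ½ γ_w h₂² = 0.5×9.81×6.5² = 207.2. Total = 68.15+291.8+207.2 = 567.2 kN/m.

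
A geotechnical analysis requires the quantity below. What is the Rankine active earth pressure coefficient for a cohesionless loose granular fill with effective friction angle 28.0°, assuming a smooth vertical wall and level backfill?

K_a = (1 − sin φ)/(1 + sin φ) = (1 − sin 28.0°)/(1 + sin 28.0°) = 0.3610.

0.361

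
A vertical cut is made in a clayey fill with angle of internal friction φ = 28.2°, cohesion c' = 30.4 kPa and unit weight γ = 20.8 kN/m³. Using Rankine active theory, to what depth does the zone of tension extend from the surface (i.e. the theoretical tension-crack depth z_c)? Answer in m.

K_a = tan²(45° − 28.2°/2) = 0.3582; √K_a = 0.5985.
The active pressure is zero where K_a γ z = 2c√K_a, so z_c = 2c/(γ√K_a) = 2×30.4/(20.8×0.5985) = 4.884 m.

4.88 m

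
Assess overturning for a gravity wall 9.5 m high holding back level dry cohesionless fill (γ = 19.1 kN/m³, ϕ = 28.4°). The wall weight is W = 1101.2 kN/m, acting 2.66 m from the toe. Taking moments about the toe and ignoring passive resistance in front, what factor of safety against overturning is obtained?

3.02

K_a = tan²(45° − 28.4°/2) = 0.3554.
P_a = ½K_aγH² = 0.5×0.3554×19.1×9.5² = 306.3 kN/m, acting at H/3 = 3.167 m above the base.
Overturning moment M_o = P_a × H/3 = 306.3 × 3.167 = 969.9.
Resisting moment M_r = W × 2.66 = 1101.2 × 2.66 = 2929.
FS_overturning = M_r/M_o = 2929/969.9 = 3.020.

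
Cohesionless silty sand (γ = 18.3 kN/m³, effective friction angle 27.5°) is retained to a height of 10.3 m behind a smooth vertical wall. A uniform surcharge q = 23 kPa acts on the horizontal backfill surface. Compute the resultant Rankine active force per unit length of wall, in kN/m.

445 kN/m

K_a = tan²(45° − φ/2) = 0.3682.
Soil triangle: ½ K_a γ H² = 0.5×0.3682×18.3×10.3² = 357.4 kN/m.
Surcharge rectangle: K_a q H = 0.3682×23×10.3 = 87.23 kN/m.
Total = 357.4 + 87.23 = 444.7 kN/m.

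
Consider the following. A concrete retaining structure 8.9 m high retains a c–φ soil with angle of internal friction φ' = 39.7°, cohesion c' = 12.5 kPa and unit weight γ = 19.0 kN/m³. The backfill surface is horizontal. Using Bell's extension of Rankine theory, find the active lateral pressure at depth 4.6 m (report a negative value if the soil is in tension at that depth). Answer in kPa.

K_a = (1 − sin φ)/(1 + sin φ) = 0.2204.
σ_a = K_a γ z − 2c√K_a = 0.2204×19.0×4.6 − 2×12.5×0.4695 = 7.528 kPa.

7.53 kPa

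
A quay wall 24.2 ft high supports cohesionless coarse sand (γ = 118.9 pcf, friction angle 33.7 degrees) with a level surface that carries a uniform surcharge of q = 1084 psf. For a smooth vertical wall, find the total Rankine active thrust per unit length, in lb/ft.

K_a = tan²(45° − φ/2) = 0.2863.
Soil triangle: ½ K_a γ H² = 0.5×0.2863×118.9×24.2² = 9968 lb/ft.
Surcharge rectangle: K_a q H = 0.2863×1084×24.2 = 7511 lb/ft.
Total = 9968 + 7511 = 17480 lb/ft.

17500 lb/ft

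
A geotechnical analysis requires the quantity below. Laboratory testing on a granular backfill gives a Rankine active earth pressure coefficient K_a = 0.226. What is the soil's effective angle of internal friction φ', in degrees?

39.1°

K_a = tan²(45° − φ/2) ⇒ 45° − φ/2 = arctan(√0.226) = 25.43°.
φ = 2(45° − 25.43°) = 39.15°.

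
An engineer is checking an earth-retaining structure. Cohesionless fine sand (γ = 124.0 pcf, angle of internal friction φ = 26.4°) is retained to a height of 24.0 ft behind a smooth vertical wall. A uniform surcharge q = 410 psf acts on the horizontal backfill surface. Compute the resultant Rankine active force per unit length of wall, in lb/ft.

K_a = tan²(45° − φ/2) = 0.3844.
Soil triangle: ½ K_a γ H² = 0.5×0.3844×124.0×24.0² = 13730 lb/ft.
Surcharge rectangle: K_a q H = 0.3844×410×24.0 = 3783 lb/ft.
Total = 13730 + 3783 = 17510 lb/ft.

17500 lb/ft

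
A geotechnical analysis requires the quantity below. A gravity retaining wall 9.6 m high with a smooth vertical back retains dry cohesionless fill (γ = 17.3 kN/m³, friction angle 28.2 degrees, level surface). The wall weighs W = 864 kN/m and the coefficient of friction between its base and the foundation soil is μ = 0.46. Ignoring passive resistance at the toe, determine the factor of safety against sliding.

1.39

K_a = tan²(45° − 28.2°/2) = 0.3582.
P_a = ½K_aγH² = 0.5×0.3582×17.3×9.6² = 285.5 kN/m, acting at H/3 = 3.200 m above the base.
FS_sliding = μW / P_a = 0.46×864 / 285.5 = 1.392.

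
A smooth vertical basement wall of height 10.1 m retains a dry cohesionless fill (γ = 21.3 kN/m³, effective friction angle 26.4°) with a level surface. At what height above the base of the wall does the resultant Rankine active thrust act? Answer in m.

3.37 m

K_a = 0.3844.
The pressure distribution is triangular, so the resultant acts at H/3 above the base = 10.1/3 = 3.367 m.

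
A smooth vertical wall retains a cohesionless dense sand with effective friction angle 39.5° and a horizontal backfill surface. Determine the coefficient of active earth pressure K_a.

0.222

K_a = tan²(45° − φ/2) = tan²(25.25°) = 0.2224.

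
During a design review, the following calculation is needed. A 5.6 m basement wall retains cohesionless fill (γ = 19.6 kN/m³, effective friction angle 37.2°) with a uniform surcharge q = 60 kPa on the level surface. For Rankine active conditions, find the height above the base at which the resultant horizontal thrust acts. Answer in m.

2.35 m

K_a = 0.2464.
Triangular part P₁ = ½K_aγH² = 75.73 at H/3 = 1.867 m; rectangular part P₂ = K_a q H = 82.80 at H/2 = 2.800 m.
ȳ = (P₁·1.867 + P₂·2.800)/(P₁+P₂) = 2.354 m.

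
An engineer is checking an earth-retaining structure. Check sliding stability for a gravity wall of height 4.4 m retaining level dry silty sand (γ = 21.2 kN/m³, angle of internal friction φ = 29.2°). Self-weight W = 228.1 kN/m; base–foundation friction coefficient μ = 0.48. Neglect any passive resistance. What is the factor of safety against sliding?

1.55

K_a = tan²(45° − 29.2°/2) = 0.3442.
P_a = ½K_aγH² = 0.5×0.3442×21.2×4.4² = 70.64 kN/m, acting at H/3 = 1.467 m above the base.
FS_sliding = μW / P_a = 0.48×228.1 / 70.64 = 1.550.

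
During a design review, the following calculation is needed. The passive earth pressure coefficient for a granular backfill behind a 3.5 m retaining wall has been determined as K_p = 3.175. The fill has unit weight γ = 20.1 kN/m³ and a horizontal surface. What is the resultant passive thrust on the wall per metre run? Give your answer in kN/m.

391 kN/m

P = ½ K_p γ H² = 0.5 × 3.175 × 20.1 × 3.5² = 390.9 kN/m.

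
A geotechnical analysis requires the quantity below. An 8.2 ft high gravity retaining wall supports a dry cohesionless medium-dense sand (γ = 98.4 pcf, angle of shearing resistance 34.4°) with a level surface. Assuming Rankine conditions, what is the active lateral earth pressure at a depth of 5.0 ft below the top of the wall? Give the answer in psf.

137 psf

K_a = (1 − sin φ)/(1 + sin φ) = 0.2780.
σ_h = K_a γ z = 0.2780 × 98.4 × 5.0 = 136.8 psf.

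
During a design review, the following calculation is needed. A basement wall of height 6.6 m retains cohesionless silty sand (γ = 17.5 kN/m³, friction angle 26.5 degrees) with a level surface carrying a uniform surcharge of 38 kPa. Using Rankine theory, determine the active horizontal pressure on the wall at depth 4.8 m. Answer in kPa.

46.7 kPa

K_a = (1 − sin φ)/(1 + sin φ) = 0.3829.
σ_v = γz + q = 17.5 × 4.8 + 38 = 122.0 kPa.
σ_h = K_a σ_v = 0.3829 × 122.0 = 46.72 kPa.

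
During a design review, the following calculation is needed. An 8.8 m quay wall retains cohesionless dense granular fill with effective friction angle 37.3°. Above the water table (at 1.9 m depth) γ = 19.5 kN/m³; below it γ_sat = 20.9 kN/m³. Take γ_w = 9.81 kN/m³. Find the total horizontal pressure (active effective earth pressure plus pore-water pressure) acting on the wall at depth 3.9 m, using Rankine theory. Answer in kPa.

K_a = (1 − sin φ)/(1 + sin φ) = 0.2453.
γ' = 20.9 − 9.81 = 11.09 kN/m³.
Effective vertical stress at 3.9 m: σ'_v = 19.5×1.9 + 11.09×2.00 = 59.23 kPa.
σ'_h = K_a σ'_v = 0.2453 × 59.23 = 14.53 kPa; u = γ_w × 2.00 = 19.62 kPa.
Total σ_h = 14.53 + 19.62 = 34.15 kPa.

34.2 kPa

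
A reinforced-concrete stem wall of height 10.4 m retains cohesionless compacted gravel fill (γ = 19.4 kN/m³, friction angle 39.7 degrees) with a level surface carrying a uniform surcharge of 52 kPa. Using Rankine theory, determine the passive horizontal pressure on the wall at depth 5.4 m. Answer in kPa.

K_p = (1 + sin φ)/(1 − sin φ) = 4.537.
σ_v = γz + q = 19.4 × 5.4 + 52 = 156.8 kPa.
σ_h = K_p σ_v = 4.537 × 156.8 = 711.2 kPa.

711 kPa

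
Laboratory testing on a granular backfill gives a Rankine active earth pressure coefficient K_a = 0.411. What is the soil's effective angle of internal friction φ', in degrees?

24.7°

K_a = tan²(45° − φ/2) ⇒ 45° − φ/2 = arctan(√0.411) = 32.66°.
φ = 2(45° − 32.66°) = 24.67°.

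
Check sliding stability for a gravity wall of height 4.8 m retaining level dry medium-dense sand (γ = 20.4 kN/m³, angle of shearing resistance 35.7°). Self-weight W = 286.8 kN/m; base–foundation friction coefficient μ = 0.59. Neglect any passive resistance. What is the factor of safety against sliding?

2.74

K_a = tan²(45° − 35.7°/2) = 0.2630.
P_a = ½K_aγH² = 0.5×0.2630×20.4×4.8² = 61.81 kN/m, acting at H/3 = 1.600 m above the base.
FS_sliding = μW / P_a = 0.59×286.8 / 61.81 = 2.738.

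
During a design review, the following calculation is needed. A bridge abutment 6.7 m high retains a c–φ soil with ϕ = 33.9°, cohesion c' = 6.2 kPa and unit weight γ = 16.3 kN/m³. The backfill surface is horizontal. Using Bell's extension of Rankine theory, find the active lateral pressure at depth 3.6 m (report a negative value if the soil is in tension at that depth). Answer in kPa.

10.1 kPa

K_a = (1 − sin φ)/(1 + sin φ) = 0.2839.
σ_a = K_a γ z − 2c√K_a = 0.2839×16.3×3.6 − 2×6.2×0.5328 = 10.05 kPa.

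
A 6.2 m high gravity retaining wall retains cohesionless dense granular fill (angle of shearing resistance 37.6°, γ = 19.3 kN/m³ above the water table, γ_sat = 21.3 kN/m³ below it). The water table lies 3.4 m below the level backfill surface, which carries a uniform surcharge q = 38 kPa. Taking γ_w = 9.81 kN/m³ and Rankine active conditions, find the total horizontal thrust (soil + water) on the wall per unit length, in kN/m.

K_a = tan²(45° − φ/2) = 0.2421.
γ' = 21.3 − 9.81 = 11.49 kN/m³. h₂ = H − d_w = 2.8 m.
σ'_h: at surface K_a·q = 9.201; at WT K_a(q+γd_w) = 25.09; at base K_a(q+γd_w+γ'h₂) = 32.88 kPa.
P₁ = ½(9.201+25.09)×3.4 = 58.29; P₂ = ½(25.09+32.88)×2.8 = 81.15; P_w = ½γ_w h₂² = 38.46.
Total = 58.29+81.15+38.46 = 177.9 kN/m.

178 kN/m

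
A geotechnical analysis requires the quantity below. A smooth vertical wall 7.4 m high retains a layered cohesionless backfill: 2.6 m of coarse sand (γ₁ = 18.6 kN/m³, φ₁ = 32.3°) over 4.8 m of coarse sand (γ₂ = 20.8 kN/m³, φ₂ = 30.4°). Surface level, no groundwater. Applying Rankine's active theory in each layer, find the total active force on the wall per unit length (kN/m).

174 kN/m

K_a1 = tan²(45°−32.3°/2) = 0.3035; K_a2 = tan²(45°−30.4°/2) = 0.3280.
Layer 1: σ at base = K_a1 γ₁ h₁ = 14.68 kPa; P₁ = ½×14.68×2.6 = 19.08.
Layer 2: σ_v at top = γ₁h₁ = 48.36; σ_h top = K_a2×48.36 = 15.86; σ_h base = K_a2×(48.36+20.8×4.8) = 48.61.
P₂ = ½(15.86+48.61)×4.8 = 154.7. Total P_a = 19.08+154.7 = 173.8 kN/m.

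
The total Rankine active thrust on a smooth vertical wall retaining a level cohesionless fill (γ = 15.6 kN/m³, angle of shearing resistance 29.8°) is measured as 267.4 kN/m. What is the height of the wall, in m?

K_a = 0.3360. P_a = ½ K_a γ H² ⇒ H = √(2P_a/(K_a γ)).
H = √(2×267.4/(0.3360×15.6)) = 10.10 m.

10.1 m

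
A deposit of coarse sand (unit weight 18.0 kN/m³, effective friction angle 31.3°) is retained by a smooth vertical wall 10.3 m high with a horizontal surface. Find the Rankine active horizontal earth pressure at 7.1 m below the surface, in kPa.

40.4 kPa

K_a = (1 − sin φ)/(1 + sin φ) = 0.3162.
σ_h = K_a γ z = 0.3162 × 18.0 × 7.1 = 40.41 kPa.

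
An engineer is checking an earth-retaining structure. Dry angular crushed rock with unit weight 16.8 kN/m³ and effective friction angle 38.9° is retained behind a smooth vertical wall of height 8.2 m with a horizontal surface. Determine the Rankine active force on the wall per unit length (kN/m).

129 kN/m

K_a = tan²(45° − φ/2) = 0.2285.
P_a = ½ K_a γ H² = 0.5 × 0.2285 × 16.8 × 8.2² = 129.1 kN/m.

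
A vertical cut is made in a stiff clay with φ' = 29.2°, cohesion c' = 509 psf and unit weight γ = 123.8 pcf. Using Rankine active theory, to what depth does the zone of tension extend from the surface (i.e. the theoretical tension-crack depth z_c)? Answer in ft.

K_a = tan²(45° − 29.2°/2) = 0.3442; √K_a = 0.5867.
The active pressure is zero where K_a γ z = 2c√K_a, so z_c = 2c/(γ√K_a) = 2×509/(123.8×0.5867) = 14.02 ft.

14.0 ft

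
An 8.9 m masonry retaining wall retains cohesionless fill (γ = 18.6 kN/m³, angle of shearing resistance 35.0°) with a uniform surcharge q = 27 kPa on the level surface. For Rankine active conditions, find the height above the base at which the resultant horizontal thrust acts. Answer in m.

K_a = 0.2710.
Triangular part P₁ = ½K_aγH² = 199.6 at H/3 = 2.967 m; rectangular part P₂ = K_a q H = 65.12 at H/2 = 4.450 m.
ȳ = (P₁·2.967 + P₂·4.450)/(P₁+P₂) = 3.332 m.

3.33 m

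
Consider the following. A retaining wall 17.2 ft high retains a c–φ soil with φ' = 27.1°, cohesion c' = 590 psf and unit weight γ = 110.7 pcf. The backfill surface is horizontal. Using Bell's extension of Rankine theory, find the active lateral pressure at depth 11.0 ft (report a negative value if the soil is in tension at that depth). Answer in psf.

-266 psf

K_a = (1 − sin φ)/(1 + sin φ) = 0.3741.
σ_a = K_a γ z − 2c√K_a = 0.3741×110.7×11.0 − 2×590×0.6116 = -266.2 psf.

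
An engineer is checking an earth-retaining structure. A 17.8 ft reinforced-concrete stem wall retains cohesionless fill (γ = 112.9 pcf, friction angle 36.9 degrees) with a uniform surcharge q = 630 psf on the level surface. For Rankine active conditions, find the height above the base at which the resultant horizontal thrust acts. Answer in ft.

K_a = 0.2497.
Triangular part P₁ = ½K_aγH² = 4466 at H/3 = 5.933 ft; rectangular part P₂ = K_a q H = 2800 at H/2 = 8.900 ft.
ȳ = (P₁·5.933 + P₂·8.900)/(P₁+P₂) = 7.077 ft.

7.08 ft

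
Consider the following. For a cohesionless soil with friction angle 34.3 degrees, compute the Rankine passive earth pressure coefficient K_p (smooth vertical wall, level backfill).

3.58

K_p = (1 + sin φ)/(1 − sin φ) = tan²(45° + 34.3°/2) = 3.582.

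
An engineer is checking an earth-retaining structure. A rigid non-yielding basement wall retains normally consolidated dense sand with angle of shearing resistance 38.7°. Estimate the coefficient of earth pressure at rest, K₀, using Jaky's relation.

0.375

K₀ = 1 − sin φ' = 1 − sin 38.7° = 0.3748.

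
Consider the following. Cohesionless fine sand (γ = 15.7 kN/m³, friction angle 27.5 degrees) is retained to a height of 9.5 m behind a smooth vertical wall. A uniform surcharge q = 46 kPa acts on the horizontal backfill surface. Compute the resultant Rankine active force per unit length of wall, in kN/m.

422 kN/m

K_a = tan²(45° − φ/2) = 0.3682.
Soil triangle: ½ K_a γ H² = 0.5×0.3682×15.7×9.5² = 260.9 kN/m.
Surcharge rectangle: K_a q H = 0.3682×46×9.5 = 160.9 kN/m.
Total = 260.9 + 160.9 = 421.8 kN/m.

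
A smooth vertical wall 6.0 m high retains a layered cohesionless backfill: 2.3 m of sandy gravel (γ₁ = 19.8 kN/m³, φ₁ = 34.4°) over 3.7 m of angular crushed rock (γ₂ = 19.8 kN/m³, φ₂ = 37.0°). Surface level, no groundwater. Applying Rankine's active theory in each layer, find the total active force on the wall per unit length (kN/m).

K_a1 = tan²(45°−34.4°/2) = 0.2780; K_a2 = tan²(45°−37.0°/2) = 0.2486.
Layer 1: σ at base = K_a1 γ₁ h₁ = 12.66 kPa; P₁ = ½×12.66×2.3 = 14.56.
Layer 2: σ_v at top = γ₁h₁ = 45.54; σ_h top = K_a2×45.54 = 11.32; σ_h base = K_a2×(45.54+19.8×3.7) = 29.53.
P₂ = ½(11.32+29.53)×3.7 = 75.58. Total P_a = 14.56+75.58 = 90.13 kN/m.

90.1 kN/m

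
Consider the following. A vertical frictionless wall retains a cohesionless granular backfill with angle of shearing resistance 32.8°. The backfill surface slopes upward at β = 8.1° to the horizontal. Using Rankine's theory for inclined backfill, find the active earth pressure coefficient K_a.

K_a = cos β · (cos β − √(cos²β − cos²φ)) / (cos β + √(cos²β − cos²φ)).
cos β = 0.9900, cos φ = 0.8406, √(cos²β − cos²φ) = 0.5231.
K_a = 0.9900 × (0.9900 − 0.5231)/(0.9900 + 0.5231) = 0.3055.

0.306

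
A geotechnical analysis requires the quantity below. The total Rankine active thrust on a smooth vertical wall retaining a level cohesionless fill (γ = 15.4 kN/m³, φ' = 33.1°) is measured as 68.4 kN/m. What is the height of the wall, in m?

5.50 m

K_a = 0.2936. P_a = ½ K_a γ H² ⇒ H = √(2P_a/(K_a γ)).
H = √(2×68.4/(0.2936×15.4)) = 5.501 m.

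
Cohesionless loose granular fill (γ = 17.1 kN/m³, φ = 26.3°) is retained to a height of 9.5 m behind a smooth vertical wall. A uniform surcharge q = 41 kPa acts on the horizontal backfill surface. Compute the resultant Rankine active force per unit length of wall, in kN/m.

K_a = tan²(45° − φ/2) = 0.3859.
Soil triangle: ½ K_a γ H² = 0.5×0.3859×17.1×9.5² = 297.8 kN/m.
Surcharge rectangle: K_a q H = 0.3859×41×9.5 = 150.3 kN/m.
Total = 297.8 + 150.3 = 448.1 kN/m.

448 kN/m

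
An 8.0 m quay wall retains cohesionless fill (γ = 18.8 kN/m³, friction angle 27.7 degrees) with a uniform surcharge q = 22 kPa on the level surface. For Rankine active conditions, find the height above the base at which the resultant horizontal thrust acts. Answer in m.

K_a = 0.3653.
Triangular part P₁ = ½K_aγH² = 219.8 at H/3 = 2.667 m; rectangular part P₂ = K_a q H = 64.30 at H/2 = 4.000 m.
ȳ = (P₁·2.667 + P₂·4.000)/(P₁+P₂) = 2.968 m.

2.97 m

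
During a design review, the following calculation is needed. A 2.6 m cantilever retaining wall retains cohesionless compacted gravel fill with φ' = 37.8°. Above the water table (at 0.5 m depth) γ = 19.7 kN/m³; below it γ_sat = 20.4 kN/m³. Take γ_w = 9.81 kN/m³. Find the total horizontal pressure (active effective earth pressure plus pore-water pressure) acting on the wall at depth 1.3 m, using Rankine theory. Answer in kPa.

K_a = (1 − sin φ)/(1 + sin φ) = 0.2400.
γ' = 20.4 − 9.81 = 10.59 kN/m³.
Effective vertical stress at 1.3 m: σ'_v = 19.7×0.5 + 10.59×0.800 = 18.32 kPa.
σ'_h = K_a σ'_v = 0.2400 × 18.32 = 4.397 kPa; u = γ_w × 0.800 = 7.848 kPa.
Total σ_h = 4.397 + 7.848 = 12.25 kPa.

12.2 kPa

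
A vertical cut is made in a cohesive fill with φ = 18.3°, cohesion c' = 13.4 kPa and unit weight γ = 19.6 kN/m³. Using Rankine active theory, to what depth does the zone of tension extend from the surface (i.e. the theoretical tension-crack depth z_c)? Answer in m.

1.89 m

K_a = tan²(45° − 18.3°/2) = 0.5221; √K_a = 0.7226.
The active pressure is zero where K_a γ z = 2c√K_a, so z_c = 2c/(γ√K_a) = 2×13.4/(19.6×0.7226) = 1.892 m.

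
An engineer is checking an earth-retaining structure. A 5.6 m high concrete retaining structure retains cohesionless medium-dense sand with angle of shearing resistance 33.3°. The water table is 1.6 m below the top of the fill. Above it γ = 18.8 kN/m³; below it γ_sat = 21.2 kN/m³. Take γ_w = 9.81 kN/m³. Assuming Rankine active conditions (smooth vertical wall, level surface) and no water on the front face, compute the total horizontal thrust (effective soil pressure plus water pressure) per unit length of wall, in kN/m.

147 kN/m

K_a = tan²(45° − φ/2) = 0.2911.
γ' = 21.2 − 9.81 = 11.39 kN/m³. Depth below WT = 4.0 m.
σ'_h at WT = K_a γ d_w = 8.757 kPa; at base = 8.757 + K_a γ' × 4.0 = 22.02 kPa.
P₁ (0–1.6 m) = ½×8.757×1.6 = 7.006. P₂ (1.6–5.6 m) = ½(8.757+22.02)×4.0 = 61.56.
P_w = ½ γ_w h₂² = 0.5×9.81×4.0² = 78.48. Total = 7.006+61.56+78.48 = 147.0 kN/m.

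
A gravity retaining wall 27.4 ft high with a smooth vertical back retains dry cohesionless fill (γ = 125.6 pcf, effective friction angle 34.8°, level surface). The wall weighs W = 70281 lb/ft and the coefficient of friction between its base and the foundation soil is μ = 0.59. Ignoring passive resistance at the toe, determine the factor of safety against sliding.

K_a = tan²(45° − 34.8°/2) = 0.2733.
P_a = ½K_aγH² = 0.5×0.2733×125.6×27.4² = 12890 lb/ft, acting at H/3 = 9.133 ft above the base.
FS_sliding = μW / P_a = 0.59×70281 / 12890 = 3.218.

3.22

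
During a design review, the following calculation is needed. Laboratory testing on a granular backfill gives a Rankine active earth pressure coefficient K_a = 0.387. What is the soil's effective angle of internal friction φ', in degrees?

K_a = tan²(45° − φ/2) ⇒ 45° − φ/2 = arctan(√0.387) = 31.89°.
φ = 2(45° − 31.89°) = 26.23°.

26.2°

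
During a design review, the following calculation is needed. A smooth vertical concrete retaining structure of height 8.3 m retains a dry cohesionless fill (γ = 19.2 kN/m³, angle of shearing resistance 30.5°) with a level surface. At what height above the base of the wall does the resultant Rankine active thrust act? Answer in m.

K_a = 0.3267.
The pressure distribution is triangular, so the resultant acts at H/3 above the base = 8.3/3 = 2.767 m.

2.77 m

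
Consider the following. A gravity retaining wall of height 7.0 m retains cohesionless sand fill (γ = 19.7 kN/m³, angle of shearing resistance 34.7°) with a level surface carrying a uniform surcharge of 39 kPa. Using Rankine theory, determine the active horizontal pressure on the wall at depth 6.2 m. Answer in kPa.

44.2 kPa

K_a = (1 − sin φ)/(1 + sin φ) = 0.2745.
σ_v = γz + q = 19.7 × 6.2 + 39 = 161.1 kPa.
σ_h = K_a σ_v = 0.2745 × 161.1 = 44.23 kPa.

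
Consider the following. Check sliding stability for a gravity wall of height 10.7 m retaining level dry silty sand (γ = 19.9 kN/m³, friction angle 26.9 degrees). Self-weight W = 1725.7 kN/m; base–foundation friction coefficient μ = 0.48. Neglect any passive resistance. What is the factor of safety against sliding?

1.93

K_a = tan²(45° − 26.9°/2) = 0.3770.
P_a = ½K_aγH² = 0.5×0.3770×19.9×10.7² = 429.5 kN/m, acting at H/3 = 3.567 m above the base.
FS_sliding = μW / P_a = 0.48×1725.7 / 429.5 = 1.929.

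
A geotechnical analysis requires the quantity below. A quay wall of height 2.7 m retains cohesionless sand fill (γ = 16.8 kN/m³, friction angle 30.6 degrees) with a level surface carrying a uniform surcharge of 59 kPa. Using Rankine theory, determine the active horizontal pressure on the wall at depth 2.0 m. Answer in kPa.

30.1 kPa

K_a = (1 − sin φ)/(1 + sin φ) = 0.3253.
σ_v = γz + q = 16.8 × 2.0 + 59 = 92.60 kPa.
σ_h = K_a σ_v = 0.3253 × 92.60 = 30.13 kPa.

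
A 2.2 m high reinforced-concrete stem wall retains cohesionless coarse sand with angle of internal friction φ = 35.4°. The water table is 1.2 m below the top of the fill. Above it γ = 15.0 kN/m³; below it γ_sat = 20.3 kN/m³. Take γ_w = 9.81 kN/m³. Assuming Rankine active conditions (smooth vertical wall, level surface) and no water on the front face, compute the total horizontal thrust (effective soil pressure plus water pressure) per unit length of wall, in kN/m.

14.0 kN/m

K_a = tan²(45° − φ/2) = 0.2664.
γ' = 20.3 − 9.81 = 10.49 kN/m³. Depth below WT = 1.0 m.
σ'_h at WT = K_a γ d_w = 4.795 kPa; at base = 4.795 + K_a γ' × 1.0 = 7.590 kPa.
P₁ (0–1.2 m) = ½×4.795×1.2 = 2.877. P₂ (1.2–2.2 m) = ½(4.795+7.590)×1.0 = 6.192.
P_w = ½ γ_w h₂² = 0.5×9.81×1.0² = 4.905. Total = 2.877+6.192+4.905 = 13.97 kN/m.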